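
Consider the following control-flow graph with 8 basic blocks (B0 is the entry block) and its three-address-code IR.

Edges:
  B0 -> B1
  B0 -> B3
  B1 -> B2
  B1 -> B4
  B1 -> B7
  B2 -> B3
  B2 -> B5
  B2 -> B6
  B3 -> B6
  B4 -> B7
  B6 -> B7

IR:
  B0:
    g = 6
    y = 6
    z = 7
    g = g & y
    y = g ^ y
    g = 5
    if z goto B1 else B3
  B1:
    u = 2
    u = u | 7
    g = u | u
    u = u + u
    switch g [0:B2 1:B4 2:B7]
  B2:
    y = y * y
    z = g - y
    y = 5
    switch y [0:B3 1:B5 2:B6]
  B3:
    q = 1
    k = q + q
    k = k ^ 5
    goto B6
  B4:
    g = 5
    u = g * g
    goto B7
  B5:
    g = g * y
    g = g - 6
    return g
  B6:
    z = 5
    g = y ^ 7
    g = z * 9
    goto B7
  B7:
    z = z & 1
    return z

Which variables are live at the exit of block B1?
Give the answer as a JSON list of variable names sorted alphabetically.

def/use:
  B0: {g,y,z} / ∅
  B1: {g,u} / ∅
  B2: {y,z} / {g,y}
  B3: {k,q} / ∅
  B4: {g,u} / ∅
  B5: {g} / {g,y}
  B6: {g,z} / {y}
  B7: {z} / {z}

Liveness:
  B0: in=∅ out={y,z}
  B1: in={y,z} out={g,y,z}
  B2: in={g,y} out={g,y}
  B3: in={y} out={y}
  B4: in={z} out={z}
  B5: in={g,y} out=∅
  B6: in={y} out={z}
  B7: in={z} out=∅

live-out(B1) = ["g", "y", "z"]

Answer: ["g", "y", "z"]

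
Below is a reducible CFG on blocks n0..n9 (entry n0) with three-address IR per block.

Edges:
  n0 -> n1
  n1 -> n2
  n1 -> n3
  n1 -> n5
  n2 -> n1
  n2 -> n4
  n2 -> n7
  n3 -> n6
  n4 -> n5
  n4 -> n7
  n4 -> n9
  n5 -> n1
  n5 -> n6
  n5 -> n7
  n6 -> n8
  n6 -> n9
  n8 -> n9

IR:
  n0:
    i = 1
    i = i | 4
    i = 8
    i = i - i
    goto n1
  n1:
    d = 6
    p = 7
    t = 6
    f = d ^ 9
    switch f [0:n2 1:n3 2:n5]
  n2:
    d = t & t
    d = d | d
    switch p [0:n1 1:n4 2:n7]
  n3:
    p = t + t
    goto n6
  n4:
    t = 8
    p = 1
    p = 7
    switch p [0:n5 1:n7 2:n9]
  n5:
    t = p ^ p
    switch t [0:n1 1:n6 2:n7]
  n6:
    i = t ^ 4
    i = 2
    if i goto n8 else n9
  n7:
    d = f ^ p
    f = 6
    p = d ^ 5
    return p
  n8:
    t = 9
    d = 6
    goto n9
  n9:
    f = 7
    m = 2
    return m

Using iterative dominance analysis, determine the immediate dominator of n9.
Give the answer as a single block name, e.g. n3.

Answer: n1

Working:
idom tree: n1←n0 n2←n1 n3←n1 n4←n2 n5←n1 n6←n1 n7←n1 n8←n6 n9←n1
Dom∩ at merges:
  n1: preds {n0,n2,n5}: {n0} ∩ {n0,n1,n2} ∩ {n0,n1,n5} = {n0}; idom=n0
  n5: preds {n1,n4}: {n0,n1} ∩ {n0,n1,n2,n4} = {n0,n1}; idom=n1
  n6: preds {n3,n5}: {n0,n1,n3} ∩ {n0,n1,n5} = {n0,n1}; idom=n1
  n7: preds {n2,n4,n5}: {n0,n1,n2} ∩ {n0,n1,n2,n4} ∩ {n0,n1,n5} = {n0,n1}; idom=n1
  n9: preds {n4,n6,n8}: {n0,n1,n2,n4} ∩ {n0,n1,n6} ∩ {n0,n1,n6,n8} = {n0,n1}; idom=n1

idom(n9) = n1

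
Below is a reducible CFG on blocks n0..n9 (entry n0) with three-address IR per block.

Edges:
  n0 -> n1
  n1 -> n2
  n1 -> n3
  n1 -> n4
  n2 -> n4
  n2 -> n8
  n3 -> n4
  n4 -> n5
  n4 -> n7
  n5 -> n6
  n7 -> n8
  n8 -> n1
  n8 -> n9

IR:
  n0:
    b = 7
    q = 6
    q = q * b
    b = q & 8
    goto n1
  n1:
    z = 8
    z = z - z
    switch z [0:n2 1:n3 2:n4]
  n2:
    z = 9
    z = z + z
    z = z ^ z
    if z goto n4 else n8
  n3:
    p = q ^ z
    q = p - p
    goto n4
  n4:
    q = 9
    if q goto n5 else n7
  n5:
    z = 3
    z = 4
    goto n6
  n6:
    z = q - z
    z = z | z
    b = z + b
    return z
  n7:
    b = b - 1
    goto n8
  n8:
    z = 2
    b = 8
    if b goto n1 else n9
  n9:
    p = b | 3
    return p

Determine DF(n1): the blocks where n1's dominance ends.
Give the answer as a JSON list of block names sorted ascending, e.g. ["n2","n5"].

Answer: ["n1"]

Derivation:
idom tree: n1←n0 n2←n1 n3←n1 n4←n1 n5←n4 n6←n5 n7←n4 n8←n1 n9←n8
Dom∩ at merges:
  n1: preds {n0,n8}: {n0} ∩ {n0,n1,n8} = {n0}; idom=n0
  n4: preds {n1,n2,n3}: {n0,n1} ∩ {n0,n1,n2} ∩ {n0,n1,n3} = {n0,n1}; idom=n1
  n8: preds {n2,n7}: {n0,n1,n2} ∩ {n0,n1,n4,n7} = {n0,n1}; idom=n1

DF walk-up:
  n1←n0: walk · to n0
  n1←n8: walk n8→n1 to n0
  n4←n1: walk · to n1
  n4←n2: walk n2 to n1
  n4←n3: walk n3 to n1
  n8←n2: walk n2 to n1
  n8←n7: walk n7→n4 to n1
  n0 → ∅
  n1 → {n1}
  n2 → {n4,n8}
  n3 → {n4}
  n4 → {n8}
  n5 → ∅
  n6 → ∅
  n7 → {n8}
  n8 → {n1}
  n9 → ∅

DF(n1) = ["n1"]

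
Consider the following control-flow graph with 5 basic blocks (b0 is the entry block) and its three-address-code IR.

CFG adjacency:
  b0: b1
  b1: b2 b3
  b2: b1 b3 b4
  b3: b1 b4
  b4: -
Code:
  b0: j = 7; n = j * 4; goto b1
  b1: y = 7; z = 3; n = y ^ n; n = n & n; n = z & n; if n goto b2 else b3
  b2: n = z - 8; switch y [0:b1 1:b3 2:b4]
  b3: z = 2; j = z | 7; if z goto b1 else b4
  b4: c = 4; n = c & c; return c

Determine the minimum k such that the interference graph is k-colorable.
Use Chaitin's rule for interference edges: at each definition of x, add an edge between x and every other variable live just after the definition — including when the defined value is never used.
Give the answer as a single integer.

Block summaries:
  b0: def={j,n} ue=∅
  b1: def={n,y,z} ue={n}
  b2: def={n} ue={y,z}
  b3: def={j,z} ue=∅
  b4: def={c,n} ue=∅

Live sets:
  live b0: ∅→{n}
  live b1: {n}→{n,y,z}
  live b2: {y,z}→{n}
  live b3: {n}→{n}
  live b4: ∅→∅

Interference:
  c: {n}
  j: {n,z}
  n: {c,j,y,z}
  y: {n,z}
  z: {j,n,y}

Chromatic number:
  clique {j,n,z} ⇒ need ≥ 3
  3-colouring: R0={n}  R1={c,z}  R2={j,y}
  χ = 3

Answer: 3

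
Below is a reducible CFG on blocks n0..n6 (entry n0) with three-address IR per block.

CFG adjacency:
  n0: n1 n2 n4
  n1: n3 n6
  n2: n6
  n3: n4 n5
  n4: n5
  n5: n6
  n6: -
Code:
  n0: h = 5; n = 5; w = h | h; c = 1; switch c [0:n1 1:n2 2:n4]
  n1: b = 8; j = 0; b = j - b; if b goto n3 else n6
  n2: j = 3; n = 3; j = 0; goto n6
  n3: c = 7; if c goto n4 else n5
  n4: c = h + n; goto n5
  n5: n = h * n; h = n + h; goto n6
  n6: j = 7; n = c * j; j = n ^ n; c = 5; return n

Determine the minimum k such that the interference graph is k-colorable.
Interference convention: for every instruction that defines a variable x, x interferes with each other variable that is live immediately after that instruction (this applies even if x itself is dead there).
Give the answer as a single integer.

Answer: 5

Working:
def/use:
  n0: {c,h,n,w} / ∅
  n1: {b,j} / ∅
  n2: {j,n} / ∅
  n3: {c} / ∅
  n4: {c} / {h,n}
  n5: {h,n} / {h,n}
  n6: {c,j,n} / {c}

Liveness:
  live n0: ∅→{c,h,n}
  live n1: {c,h,n}→{c,h,n}
  live n2: {c}→{c}
  live n3: {h,n}→{c,h,n}
  live n4: {h,n}→{c,h,n}
  live n5: {c,h,n}→{c}
  live n6: {c}→∅

Conflict graph:
  b: {c,h,j,n}
  c: {b,h,j,n}
  h: {b,c,j,n,w}
  j: {b,c,h,n}
  n: {b,c,h,j,w}
  w: {h,n}

Colouring:
  clique {b,c,h,j,n} ⇒ need ≥ 5
  assign b→R2 c→R3 h→R0 j→R4 n→R1 w→R2 — no edge inside a register ⇒ χ ≤ 5
  χ = 5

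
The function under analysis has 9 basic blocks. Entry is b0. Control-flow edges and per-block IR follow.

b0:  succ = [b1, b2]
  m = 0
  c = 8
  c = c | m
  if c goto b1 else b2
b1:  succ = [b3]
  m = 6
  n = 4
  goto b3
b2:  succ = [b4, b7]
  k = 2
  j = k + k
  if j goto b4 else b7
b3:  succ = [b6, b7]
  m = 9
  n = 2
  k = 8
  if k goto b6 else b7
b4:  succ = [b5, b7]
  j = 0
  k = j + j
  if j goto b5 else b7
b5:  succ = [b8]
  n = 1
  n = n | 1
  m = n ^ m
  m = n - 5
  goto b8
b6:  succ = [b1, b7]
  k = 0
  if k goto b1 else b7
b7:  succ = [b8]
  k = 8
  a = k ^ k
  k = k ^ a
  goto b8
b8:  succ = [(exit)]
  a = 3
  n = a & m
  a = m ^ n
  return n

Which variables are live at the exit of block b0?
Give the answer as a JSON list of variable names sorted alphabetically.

Answer: ["m"]

Derivation:
Block summaries:
  b0: {c,m} / ∅
  b1: {m,n} / ∅
  b2: {j,k} / ∅
  b3: {k,m,n} / ∅
  b4: {j,k} / ∅
  b5: {m,n} / {m}
  b6: {k} / ∅
  b7: {a,k} / ∅
  b8: {a,n} / {m}

Backward fixpoint:
  live b0: ∅→{m}
  live b1: ∅→∅
  live b2: {m}→{m}
  live b3: ∅→{m}
  live b4: {m}→{m}
  live b5: {m}→{m}
  live b6: {m}→{m}
  live b7: {m}→{m}
  live b8: {m}→∅

live-out(b0) = ["m"]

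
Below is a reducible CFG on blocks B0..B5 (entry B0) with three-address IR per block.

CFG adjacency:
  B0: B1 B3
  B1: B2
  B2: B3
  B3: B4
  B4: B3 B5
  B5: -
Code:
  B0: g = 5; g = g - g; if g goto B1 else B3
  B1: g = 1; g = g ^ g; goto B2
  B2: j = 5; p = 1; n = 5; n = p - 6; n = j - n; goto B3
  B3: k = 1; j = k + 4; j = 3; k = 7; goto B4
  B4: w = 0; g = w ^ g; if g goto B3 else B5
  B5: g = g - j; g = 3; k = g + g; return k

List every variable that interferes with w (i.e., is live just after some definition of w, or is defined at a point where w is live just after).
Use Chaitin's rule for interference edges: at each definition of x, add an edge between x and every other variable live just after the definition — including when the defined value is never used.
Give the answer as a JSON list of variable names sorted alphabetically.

Answer: ["g", "j"]

Working:
Per-block:
  B0 def {g} use ∅
  B1 def {g} use ∅
  B2 def {j,n,p} use ∅
  B3 def {j,k} use ∅
  B4 def {g,w} use {g}
  B5 def {g,k} use {g,j}

Backward fixpoint:
  B0: in=∅ out={g}
  B1: in=∅ out={g}
  B2: in={g} out={g}
  B3: in={g} out={g,j}
  B4: in={g,j} out={g,j}
  B5: in={g,j} out=∅

Interfere edges:
  g: {j,k,n,p,w}
  j: {g,k,n,p,w}
  k: {g,j}
  n: {g,j,p}
  p: {g,j,n}
  w: {g,j}

N(w) = ["g", "j"]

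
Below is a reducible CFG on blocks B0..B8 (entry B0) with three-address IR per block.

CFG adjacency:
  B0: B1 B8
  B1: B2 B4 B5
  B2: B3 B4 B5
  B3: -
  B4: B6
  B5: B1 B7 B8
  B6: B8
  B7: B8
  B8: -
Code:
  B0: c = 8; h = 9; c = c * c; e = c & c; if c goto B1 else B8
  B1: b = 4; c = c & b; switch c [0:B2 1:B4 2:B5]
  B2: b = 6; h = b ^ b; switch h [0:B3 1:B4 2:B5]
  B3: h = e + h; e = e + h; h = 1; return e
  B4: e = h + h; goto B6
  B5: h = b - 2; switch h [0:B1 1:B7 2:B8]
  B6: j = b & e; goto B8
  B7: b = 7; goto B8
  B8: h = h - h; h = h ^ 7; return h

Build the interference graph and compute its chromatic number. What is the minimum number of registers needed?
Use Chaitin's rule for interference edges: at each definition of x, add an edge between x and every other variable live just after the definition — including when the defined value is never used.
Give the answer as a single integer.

Block summaries:
  B0: def={c,e,h} ue=∅
  B1: def={b,c} ue={c}
  B2: def={b,h} ue=∅
  B3: def={e,h} ue={e,h}
  B4: def={e} ue={h}
  B5: def={h} ue={b}
  B6: def={j} ue={b,e}
  B7: def={b} ue=∅
  B8: def={h} ue={h}

Backward fixpoint:
  B0: in=∅ out={c,e,h}
  B1: in={c,e,h} out={b,c,e,h}
  B2: in={c,e} out={b,c,e,h}
  B3: in={e,h} out=∅
  B4: in={b,h} out={b,e,h}
  B5: in={b,c,e} out={c,e,h}
  B6: in={b,e,h} out={h}
  B7: in={h} out={h}
  B8: in={h} out=∅

Interfere edges:
  b↔{c,e,h}
  c↔{b,e,h}
  e↔{b,c,h}
  h↔{b,c,e,j}
  j↔{h}

Chromatic number:
  clique {b,c,e,h} ⇒ need ≥ 4
  assign b→r1 c→r2 e→r3 h→r0 j→r1 — no edge inside a register ⇒ χ ≤ 4
  χ = 4

Answer: 4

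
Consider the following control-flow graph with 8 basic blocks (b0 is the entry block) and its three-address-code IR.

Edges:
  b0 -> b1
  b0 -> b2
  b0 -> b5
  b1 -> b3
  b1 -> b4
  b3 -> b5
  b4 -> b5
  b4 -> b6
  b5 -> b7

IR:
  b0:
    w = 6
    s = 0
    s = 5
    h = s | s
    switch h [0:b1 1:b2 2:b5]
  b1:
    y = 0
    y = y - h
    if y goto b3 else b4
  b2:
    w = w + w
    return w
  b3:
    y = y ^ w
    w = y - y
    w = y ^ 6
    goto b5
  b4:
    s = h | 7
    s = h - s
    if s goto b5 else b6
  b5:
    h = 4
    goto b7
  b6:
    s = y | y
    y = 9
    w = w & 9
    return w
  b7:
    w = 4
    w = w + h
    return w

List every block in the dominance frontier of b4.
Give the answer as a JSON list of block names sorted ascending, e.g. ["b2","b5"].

Answer: ["b5"]

Analysis:
idom tree: b1←b0 b2←b0 b3←b1 b4←b1 b5←b0 b6←b4 b7←b5
Join-block Dom:
  b5: preds {b0,b3,b4}: {b0} ∩ {b0,b1,b3} ∩ {b0,b1,b4} = {b0}; idom=b0

DF derivation:
  b5←b0: walk · to b0
  b5←b3: walk b3→b1 to b0
  b5←b4: walk b4→b1 to b0
  b0: DF=∅
  b1: DF={b5}
  b2: DF=∅
  b3: DF={b5}
  b4: DF={b5}
  b5: DF=∅
  b6: DF=∅
  b7: DF=∅

DF(b4) = ["b5"]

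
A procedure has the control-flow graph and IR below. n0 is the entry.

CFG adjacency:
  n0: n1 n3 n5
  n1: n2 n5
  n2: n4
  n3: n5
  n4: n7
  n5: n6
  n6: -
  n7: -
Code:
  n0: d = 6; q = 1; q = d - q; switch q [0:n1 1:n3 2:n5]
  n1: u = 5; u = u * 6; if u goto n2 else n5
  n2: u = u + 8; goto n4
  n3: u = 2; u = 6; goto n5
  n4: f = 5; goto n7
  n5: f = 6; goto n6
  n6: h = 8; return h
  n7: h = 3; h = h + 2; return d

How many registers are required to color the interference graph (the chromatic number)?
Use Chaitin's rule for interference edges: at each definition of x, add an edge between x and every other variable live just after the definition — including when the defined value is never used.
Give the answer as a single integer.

Block summaries:
  n0: {d,q} / ∅
  n1: {u} / ∅
  n2: {u} / {u}
  n3: {u} / ∅
  n4: {f} / ∅
  n5: {f} / ∅
  n6: {h} / ∅
  n7: {h} / {d}

Liveness:
  n0: in=∅ out={d}
  n1: in={d} out={d,u}
  n2: in={d,u} out={d}
  n3: in=∅ out=∅
  n4: in={d} out={d}
  n5: in=∅ out=∅
  n6: in=∅ out=∅
  n7: in={d} out=∅

Conflict graph:
  d — {f,h,q,u}
  f — {d}
  h — {d}
  q — {d}
  u — {d}

Colouring:
  clique {d,f} ⇒ need ≥ 2
  2-colouring: r0={d}  r1={f,h,q,u}
  χ = 2

Answer: 2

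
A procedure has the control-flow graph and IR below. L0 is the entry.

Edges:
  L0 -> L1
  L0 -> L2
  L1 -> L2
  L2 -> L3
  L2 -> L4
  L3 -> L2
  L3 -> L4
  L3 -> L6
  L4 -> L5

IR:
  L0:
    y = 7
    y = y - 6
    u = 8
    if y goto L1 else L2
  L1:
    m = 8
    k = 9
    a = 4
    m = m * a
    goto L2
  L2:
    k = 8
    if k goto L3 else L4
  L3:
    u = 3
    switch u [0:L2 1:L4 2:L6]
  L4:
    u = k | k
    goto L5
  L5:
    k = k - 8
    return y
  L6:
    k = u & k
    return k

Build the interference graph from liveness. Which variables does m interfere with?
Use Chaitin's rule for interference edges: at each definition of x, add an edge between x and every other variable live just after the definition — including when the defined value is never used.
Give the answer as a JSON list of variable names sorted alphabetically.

Block summaries:
  L0: def={u,y} ue=∅
  L1: def={a,k,m} ue=∅
  L2: def={k} ue=∅
  L3: def={u} ue=∅
  L4: def={u} ue={k}
  L5: def={k} ue={k,y}
  L6: def={k} ue={k,u}

Backward fixpoint:
  live L0: ∅→{y}
  live L1: {y}→{y}
  live L2: {y}→{k,y}
  live L3: {k,y}→{k,u,y}
  live L4: {k,y}→{k,y}
  live L5: {k,y}→∅
  live L6: {k,u}→∅

Interference:
  a — {m,y}
  k — {m,u,y}
  m — {a,k,y}
  u — {k,y}
  y — {a,k,m,u}

N(m) = ["a", "k", "y"]

Answer: ["a", "k", "y"]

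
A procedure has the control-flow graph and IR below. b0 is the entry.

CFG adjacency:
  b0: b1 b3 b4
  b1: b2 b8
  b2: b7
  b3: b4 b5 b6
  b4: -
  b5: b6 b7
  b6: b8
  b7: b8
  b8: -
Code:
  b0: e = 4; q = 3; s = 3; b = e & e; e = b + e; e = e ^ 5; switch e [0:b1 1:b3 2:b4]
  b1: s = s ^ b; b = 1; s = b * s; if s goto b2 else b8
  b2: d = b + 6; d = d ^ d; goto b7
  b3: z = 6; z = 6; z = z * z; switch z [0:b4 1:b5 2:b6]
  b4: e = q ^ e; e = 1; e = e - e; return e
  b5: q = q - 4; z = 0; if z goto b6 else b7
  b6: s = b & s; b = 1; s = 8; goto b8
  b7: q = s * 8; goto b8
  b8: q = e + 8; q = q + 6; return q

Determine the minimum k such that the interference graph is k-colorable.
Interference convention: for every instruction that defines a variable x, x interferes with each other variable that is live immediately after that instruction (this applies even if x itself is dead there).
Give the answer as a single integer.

Answer: 5

Analysis:
def/use:
  b0: {b,e,q,s} / ∅
  b1: {b,s} / {b,s}
  b2: {d} / {b}
  b3: {z} / ∅
  b4: {e} / {e,q}
  b5: {q,z} / {q}
  b6: {b,s} / {b,s}
  b7: {q} / {s}
  b8: {q} / {e}

Live sets:
  live b0: ∅→{b,e,q,s}
  live b1: {b,e,s}→{b,e,s}
  live b2: {b,e,s}→{e,s}
  live b3: {b,e,q,s}→{b,e,q,s}
  live b4: {e,q}→∅
  live b5: {b,e,q,s}→{b,e,s}
  live b6: {b,e,s}→{e}
  live b7: {e,s}→{e}
  live b8: {e}→∅

Conflict graph:
  b — {e,q,s,z}
  d — {e,s}
  e — {b,d,q,s,z}
  q — {b,e,s,z}
  s — {b,d,e,q,z}
  z — {b,e,q,s}

Chromatic number:
  clique {b,e,q,s,z} ⇒ need ≥ 5
  assign b→R2 d→R2 e→R0 q→R3 s→R1 z→R4 — no edge inside a register ⇒ χ ≤ 5
  χ = 5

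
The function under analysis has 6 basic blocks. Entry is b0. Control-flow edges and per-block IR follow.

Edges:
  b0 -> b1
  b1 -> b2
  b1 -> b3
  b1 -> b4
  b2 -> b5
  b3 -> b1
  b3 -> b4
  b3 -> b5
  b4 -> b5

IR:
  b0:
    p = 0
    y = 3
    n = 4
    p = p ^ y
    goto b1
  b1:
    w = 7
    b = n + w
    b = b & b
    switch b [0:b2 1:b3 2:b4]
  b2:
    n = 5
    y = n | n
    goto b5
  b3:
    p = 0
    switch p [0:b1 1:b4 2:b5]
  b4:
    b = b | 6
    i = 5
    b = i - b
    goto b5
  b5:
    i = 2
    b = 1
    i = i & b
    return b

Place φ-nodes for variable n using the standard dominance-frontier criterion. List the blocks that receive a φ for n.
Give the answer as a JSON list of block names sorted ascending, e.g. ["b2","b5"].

idom tree: b1←b0 b2←b1 b3←b1 b4←b1 b5←b1
Join-block Dom:
  b1: preds {b0,b3}: {b0} ∩ {b0,b1,b3} = {b0}; idom=b0
  b4: preds {b1,b3}: {b0,b1} ∩ {b0,b1,b3} = {b0,b1}; idom=b1
  b5: preds {b2,b3,b4}: {b0,b1,b2} ∩ {b0,b1,b3} ∩ {b0,b1,b4} = {b0,b1}; idom=b1

Frontier:
  b1←b0: walk · to b0
  b1←b3: walk b3→b1 to b0
  b4←b1: walk · to b1
  b4←b3: walk b3 to b1
  b5←b2: walk b2 to b1
  b5←b3: walk b3 to b1
  b5←b4: walk b4 to b1
  b0 → ∅
  b1 → {b1}
  b2 → {b5}
  b3 → {b1,b4,b5}
  b4 → {b5}
  b5 → ∅

φ for n: defs {b0,b2}
  DF⁺ = {b5}

Answer: ["b5"]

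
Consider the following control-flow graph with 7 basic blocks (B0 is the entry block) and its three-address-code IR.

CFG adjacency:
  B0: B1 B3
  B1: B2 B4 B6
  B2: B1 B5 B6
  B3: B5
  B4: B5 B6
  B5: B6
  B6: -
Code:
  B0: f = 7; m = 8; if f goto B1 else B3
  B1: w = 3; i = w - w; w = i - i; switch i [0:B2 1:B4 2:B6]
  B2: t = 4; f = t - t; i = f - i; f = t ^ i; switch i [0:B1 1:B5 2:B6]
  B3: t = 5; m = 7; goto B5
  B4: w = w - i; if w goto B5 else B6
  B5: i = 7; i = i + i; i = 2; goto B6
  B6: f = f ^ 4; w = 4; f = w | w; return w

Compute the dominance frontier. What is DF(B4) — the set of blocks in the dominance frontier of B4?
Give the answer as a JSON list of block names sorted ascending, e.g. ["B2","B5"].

Answer: ["B5", "B6"]

Working:
idom tree: B1←B0 B2←B1 B3←B0 B4←B1 B5←B0 B6←B0
Join-block Dom:
  B1: preds {B0,B2}: {B0} ∩ {B0,B1,B2} = {B0}; idom=B0
  B5: preds {B2,B3,B4}: {B0,B1,B2} ∩ {B0,B3} ∩ {B0,B1,B4} = {B0}; idom=B0
  B6: preds {B1,B2,B4,B5}: {B0,B1} ∩ {B0,B1,B2} ∩ {B0,B1,B4} ∩ {B0,B5} = {B0}; idom=B0

Frontier:
  join B1 pred B0: · stop@B0
  join B1 pred B2: B2→B1 stop@B0
  join B5 pred B2: B2→B1 stop@B0
  join B5 pred B3: B3 stop@B0
  join B5 pred B4: B4→B1 stop@B0
  join B6 pred B1: B1 stop@B0
  join B6 pred B2: B2→B1 stop@B0
  join B6 pred B4: B4→B1 stop@B0
  join B6 pred B5: B5 stop@B0
  DF(B0)=∅
  DF(B1)={B1,B5,B6}
  DF(B2)={B1,B5,B6}
  DF(B3)={B5}
  DF(B4)={B5,B6}
  DF(B5)={B6}
  DF(B6)=∅

DF(B4) = ["B5", "B6"]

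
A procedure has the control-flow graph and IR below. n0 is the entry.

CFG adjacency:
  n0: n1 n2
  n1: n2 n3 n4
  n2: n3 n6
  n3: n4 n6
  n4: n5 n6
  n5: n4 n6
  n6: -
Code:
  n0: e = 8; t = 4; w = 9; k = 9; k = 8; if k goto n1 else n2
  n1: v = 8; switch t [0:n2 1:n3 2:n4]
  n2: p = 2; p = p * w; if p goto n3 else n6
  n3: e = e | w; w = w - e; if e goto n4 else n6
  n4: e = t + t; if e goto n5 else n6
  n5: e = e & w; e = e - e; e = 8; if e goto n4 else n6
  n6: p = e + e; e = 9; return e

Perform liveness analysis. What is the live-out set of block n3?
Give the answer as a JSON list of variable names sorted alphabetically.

Answer: ["e", "t", "w"]

Derivation:
Per-block:
  n0: {e,k,t,w} / ∅
  n1: {v} / {t}
  n2: {p} / {w}
  n3: {e,w} / {e,w}
  n4: {e} / {t}
  n5: {e} / {e,w}
  n6: {e,p} / {e}

Live sets:
  n0: in=∅ out={e,t,w}
  n1: in={e,t,w} out={e,t,w}
  n2: in={e,t,w} out={e,t,w}
  n3: in={e,t,w} out={e,t,w}
  n4: in={t,w} out={e,t,w}
  n5: in={e,t,w} out={e,t,w}
  n6: in={e} out=∅

live-out(n3) = ["e", "t", "w"]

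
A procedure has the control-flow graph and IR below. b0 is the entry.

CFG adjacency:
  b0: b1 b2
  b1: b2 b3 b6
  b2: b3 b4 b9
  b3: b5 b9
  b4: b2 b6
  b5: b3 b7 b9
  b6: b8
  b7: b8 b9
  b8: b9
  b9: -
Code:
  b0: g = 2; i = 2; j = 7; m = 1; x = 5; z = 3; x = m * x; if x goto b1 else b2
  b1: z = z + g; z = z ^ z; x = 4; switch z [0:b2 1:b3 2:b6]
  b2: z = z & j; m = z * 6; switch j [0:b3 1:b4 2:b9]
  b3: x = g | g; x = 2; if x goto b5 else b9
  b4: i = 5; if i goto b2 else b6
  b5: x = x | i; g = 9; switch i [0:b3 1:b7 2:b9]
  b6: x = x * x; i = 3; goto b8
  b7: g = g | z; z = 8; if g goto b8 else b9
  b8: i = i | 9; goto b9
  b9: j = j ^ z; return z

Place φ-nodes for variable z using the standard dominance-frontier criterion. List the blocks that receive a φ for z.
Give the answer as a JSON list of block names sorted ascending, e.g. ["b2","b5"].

Answer: ["b2", "b3", "b6", "b8", "b9"]

Working:
idom tree: b1←b0 b2←b0 b3←b0 b4←b2 b5←b3 b6←b0 b7←b5 b8←b0 b9←b0
Dom at joins:
  b2: preds {b0,b1,b4}: {b0} ∩ {b0,b1} ∩ {b0,b2,b4} = {b0}; idom=b0
  b3: preds {b1,b2,b5}: {b0,b1} ∩ {b0,b2} ∩ {b0,b3,b5} = {b0}; idom=b0
  b6: preds {b1,b4}: {b0,b1} ∩ {b0,b2,b4} = {b0}; idom=b0
  b8: preds {b6,b7}: {b0,b6} ∩ {b0,b3,b5,b7} = {b0}; idom=b0
  b9: preds {b2,b3,b5,b7,b8}: {b0,b2} ∩ {b0,b3} ∩ {b0,b3,b5} ∩ {b0,b3,b5,b7} ∩ {b0,b8} = {b0}; idom=b0

Frontier:
  b2←b0: walk · to b0
  b2←b1: walk b1 to b0
  b2←b4: walk b4→b2 to b0
  b3←b1: walk b1 to b0
  b3←b2: walk b2 to b0
  b3←b5: walk b5→b3 to b0
  b6←b1: walk b1 to b0
  b6←b4: walk b4→b2 to b0
  b8←b6: walk b6 to b0
  b8←b7: walk b7→b5→b3 to b0
  b9←b2: walk b2 to b0
  b9←b3: walk b3 to b0
  b9←b5: walk b5→b3 to b0
  b9←b7: walk b7→b5→b3 to b0
  b9←b8: walk b8 to b0
  DF(b0)=∅
  DF(b1)={b2,b3,b6}
  DF(b2)={b2,b3,b6,b9}
  DF(b3)={b3,b8,b9}
  DF(b4)={b2,b6}
  DF(b5)={b3,b8,b9}
  DF(b6)={b8}
  DF(b7)={b8,b9}
  DF(b8)={b9}
  DF(b9)=∅

φ for z: defs {b0,b1,b2,b7}
  DF⁺ = {b2,b3,b6,b8,b9}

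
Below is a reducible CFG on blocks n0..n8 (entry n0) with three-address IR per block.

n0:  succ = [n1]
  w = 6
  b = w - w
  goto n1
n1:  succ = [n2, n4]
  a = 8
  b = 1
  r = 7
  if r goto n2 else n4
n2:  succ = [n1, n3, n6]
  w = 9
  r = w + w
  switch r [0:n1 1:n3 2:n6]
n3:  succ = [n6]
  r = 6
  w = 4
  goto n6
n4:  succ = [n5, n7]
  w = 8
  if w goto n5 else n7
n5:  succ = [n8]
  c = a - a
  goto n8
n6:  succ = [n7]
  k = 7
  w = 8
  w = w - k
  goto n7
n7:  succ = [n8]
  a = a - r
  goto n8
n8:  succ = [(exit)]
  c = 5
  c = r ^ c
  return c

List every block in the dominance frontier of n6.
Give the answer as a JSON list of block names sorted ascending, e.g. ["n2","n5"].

idom tree: n1←n0 n2←n1 n3←n2 n4←n1 n5←n4 n6←n2 n7←n1 n8←n1
Dom at joins:
  n1: preds {n0,n2}: {n0} ∩ {n0,n1,n2} = {n0}; idom=n0
  n6: preds {n2,n3}: {n0,n1,n2} ∩ {n0,n1,n2,n3} = {n0,n1,n2}; idom=n2
  n7: preds {n4,n6}: {n0,n1,n4} ∩ {n0,n1,n2,n6} = {n0,n1}; idom=n1
  n8: preds {n5,n7}: {n0,n1,n4,n5} ∩ {n0,n1,n7} = {n0,n1}; idom=n1

DF derivation:
  join n1 pred n0: · stop@n0
  join n1 pred n2: n2→n1 stop@n0
  join n6 pred n2: · stop@n2
  join n6 pred n3: n3 stop@n2
  join n7 pred n4: n4 stop@n1
  join n7 pred n6: n6→n2 stop@n1
  join n8 pred n5: n5→n4 stop@n1
  join n8 pred n7: n7 stop@n1
  n0: DF=∅
  n1: DF={n1}
  n2: DF={n1,n7}
  n3: DF={n6}
  n4: DF={n7,n8}
  n5: DF={n8}
  n6: DF={n7}
  n7: DF={n8}
  n8: DF=∅

DF(n6) = ["n7"]

Answer: ["n7"]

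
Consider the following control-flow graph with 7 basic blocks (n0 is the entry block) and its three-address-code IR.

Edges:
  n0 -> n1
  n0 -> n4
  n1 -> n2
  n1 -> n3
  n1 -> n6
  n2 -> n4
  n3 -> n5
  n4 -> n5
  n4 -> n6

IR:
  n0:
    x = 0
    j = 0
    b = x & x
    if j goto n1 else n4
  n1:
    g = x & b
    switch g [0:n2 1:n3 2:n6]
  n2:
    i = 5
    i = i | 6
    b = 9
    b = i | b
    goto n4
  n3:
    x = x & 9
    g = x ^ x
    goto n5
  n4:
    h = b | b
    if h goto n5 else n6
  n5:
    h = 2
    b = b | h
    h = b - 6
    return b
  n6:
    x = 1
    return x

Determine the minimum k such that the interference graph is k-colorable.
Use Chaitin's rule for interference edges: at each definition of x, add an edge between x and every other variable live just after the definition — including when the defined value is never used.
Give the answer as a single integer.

def/use:
  n0: def={b,j,x} ue=∅
  n1: def={g} ue={b,x}
  n2: def={b,i} ue=∅
  n3: def={g,x} ue={x}
  n4: def={h} ue={b}
  n5: def={b,h} ue={b}
  n6: def={x} ue=∅

Backward fixpoint:
  n0: in=∅ out={b,x}
  n1: in={b,x} out={b,x}
  n2: in=∅ out={b}
  n3: in={b,x} out={b}
  n4: in={b} out={b}
  n5: in={b} out=∅
  n6: in=∅ out=∅

Conflict graph:
  b↔{g,h,i,j,x}
  g↔{b,x}
  h↔{b}
  i↔{b}
  j↔{b,x}
  x↔{b,g,j}

Colouring:
  lower bound: {b,g,x} mutually conflict ⇒ χ ≥ 3
  assign b→c0 g→c2 h→c1 i→c1 j→c2 x→c1 — no edge inside a register ⇒ χ ≤ 3
  χ = 3

Answer: 3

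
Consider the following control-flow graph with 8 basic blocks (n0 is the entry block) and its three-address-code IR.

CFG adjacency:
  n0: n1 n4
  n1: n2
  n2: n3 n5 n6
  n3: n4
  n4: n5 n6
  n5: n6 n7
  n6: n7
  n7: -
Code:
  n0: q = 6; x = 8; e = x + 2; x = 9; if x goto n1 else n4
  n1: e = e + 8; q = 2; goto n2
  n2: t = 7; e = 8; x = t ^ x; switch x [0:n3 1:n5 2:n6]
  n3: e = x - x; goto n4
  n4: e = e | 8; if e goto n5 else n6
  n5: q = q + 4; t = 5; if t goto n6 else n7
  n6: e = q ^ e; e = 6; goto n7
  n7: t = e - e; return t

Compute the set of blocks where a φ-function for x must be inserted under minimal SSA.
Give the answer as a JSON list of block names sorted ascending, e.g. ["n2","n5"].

idom tree: n1←n0 n2←n1 n3←n2 n4←n0 n5←n0 n6←n0 n7←n0
Join-block Dom:
  n4: preds {n0,n3}: {n0} ∩ {n0,n1,n2,n3} = {n0}; idom=n0
  n5: preds {n2,n4}: {n0,n1,n2} ∩ {n0,n4} = {n0}; idom=n0
  n6: preds {n2,n4,n5}: {n0,n1,n2} ∩ {n0,n4} ∩ {n0,n5} = {n0}; idom=n0
  n7: preds {n5,n6}: {n0,n5} ∩ {n0,n6} = {n0}; idom=n0

DF derivation:
  n4←n0: walk · to n0
  n4←n3: walk n3→n2→n1 to n0
  n5←n2: walk n2→n1 to n0
  n5←n4: walk n4 to n0
  n6←n2: walk n2→n1 to n0
  n6←n4: walk n4 to n0
  n6←n5: walk n5 to n0
  n7←n5: walk n5 to n0
  n7←n6: walk n6 to n0
  n0: DF=∅
  n1: DF={n4,n5,n6}
  n2: DF={n4,n5,n6}
  n3: DF={n4}
  n4: DF={n5,n6}
  n5: DF={n6,n7}
  n6: DF={n7}
  n7: DF=∅

φ for x: defs {n0,n2}
  DF⁺ = {n4,n5,n6,n7}

Answer: ["n4", "n5", "n6", "n7"]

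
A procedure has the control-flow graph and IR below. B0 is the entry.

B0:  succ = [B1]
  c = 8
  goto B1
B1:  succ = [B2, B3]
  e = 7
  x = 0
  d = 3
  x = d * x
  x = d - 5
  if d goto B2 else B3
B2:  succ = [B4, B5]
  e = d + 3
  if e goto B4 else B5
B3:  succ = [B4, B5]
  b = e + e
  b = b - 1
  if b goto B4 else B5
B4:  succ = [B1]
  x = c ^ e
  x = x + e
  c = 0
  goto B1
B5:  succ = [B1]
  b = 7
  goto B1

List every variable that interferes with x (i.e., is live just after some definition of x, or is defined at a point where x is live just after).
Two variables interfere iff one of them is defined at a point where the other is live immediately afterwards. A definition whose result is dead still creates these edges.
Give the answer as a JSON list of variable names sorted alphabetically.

Answer: ["c", "d", "e"]

Derivation:
def/use:
  B0: {c} / ∅
  B1: {d,e,x} / ∅
  B2: {e} / {d}
  B3: {b} / {e}
  B4: {c,x} / {c,e}
  B5: {b} / ∅

Live sets:
  B0 li=∅ lo={c}
  B1 li={c} lo={c,d,e}
  B2 li={c,d} lo={c,e}
  B3 li={c,e} lo={c,e}
  B4 li={c,e} lo={c}
  B5 li={c} lo={c}

Interfere edges:
  b↔{c,e}
  c↔{b,d,e,x}
  d↔{c,e,x}
  e↔{b,c,d,x}
  x↔{c,d,e}

N(x) = ["c", "d", "e"]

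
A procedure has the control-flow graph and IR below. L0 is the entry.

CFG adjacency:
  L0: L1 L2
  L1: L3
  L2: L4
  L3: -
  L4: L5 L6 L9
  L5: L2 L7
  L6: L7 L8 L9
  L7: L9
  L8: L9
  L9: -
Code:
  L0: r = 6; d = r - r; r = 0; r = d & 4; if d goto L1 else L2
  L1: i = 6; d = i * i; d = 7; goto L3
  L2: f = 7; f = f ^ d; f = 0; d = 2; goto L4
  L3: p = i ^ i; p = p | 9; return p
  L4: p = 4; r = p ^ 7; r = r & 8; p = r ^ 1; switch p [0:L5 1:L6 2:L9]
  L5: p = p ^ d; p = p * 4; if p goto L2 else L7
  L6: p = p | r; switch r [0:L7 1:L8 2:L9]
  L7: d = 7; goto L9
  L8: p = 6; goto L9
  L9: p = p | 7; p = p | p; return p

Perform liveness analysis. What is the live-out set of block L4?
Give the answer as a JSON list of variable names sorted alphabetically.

Answer: ["d", "p", "r"]

Derivation:
Per-block:
  L0: def={d,r} ue=∅
  L1: def={d,i} ue=∅
  L2: def={d,f} ue={d}
  L3: def={p} ue={i}
  L4: def={p,r} ue=∅
  L5: def={p} ue={d,p}
  L6: def={p} ue={p,r}
  L7: def={d} ue=∅
  L8: def={p} ue=∅
  L9: def={p} ue={p}

Backward fixpoint:
  L0: in=∅ out={d}
  L1: in=∅ out={i}
  L2: in={d} out={d}
  L3: in={i} out=∅
  L4: in={d} out={d,p,r}
  L5: in={d,p} out={d,p}
  L6: in={p,r} out={p}
  L7: in={p} out={p}
  L8: in=∅ out={p}
  L9: in={p} out=∅

live-out(L4) = ["d", "p", "r"]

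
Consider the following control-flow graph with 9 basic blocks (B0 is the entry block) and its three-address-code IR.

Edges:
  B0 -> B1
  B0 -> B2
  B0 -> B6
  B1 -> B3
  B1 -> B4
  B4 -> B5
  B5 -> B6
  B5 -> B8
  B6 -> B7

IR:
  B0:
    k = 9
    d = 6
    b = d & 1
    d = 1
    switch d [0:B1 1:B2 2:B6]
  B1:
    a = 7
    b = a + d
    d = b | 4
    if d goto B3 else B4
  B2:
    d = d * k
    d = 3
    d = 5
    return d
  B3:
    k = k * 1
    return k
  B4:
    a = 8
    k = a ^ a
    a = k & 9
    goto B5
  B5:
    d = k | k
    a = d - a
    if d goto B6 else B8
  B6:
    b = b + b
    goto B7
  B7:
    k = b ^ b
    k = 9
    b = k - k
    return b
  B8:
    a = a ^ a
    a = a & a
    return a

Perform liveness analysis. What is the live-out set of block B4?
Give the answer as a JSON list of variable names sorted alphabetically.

Answer: ["a", "b", "k"]

Analysis:
Block summaries:
  B0: {b,d,k} / ∅
  B1: {a,b,d} / {d}
  B2: {d} / {d,k}
  B3: {k} / {k}
  B4: {a,k} / ∅
  B5: {a,d} / {a,k}
  B6: {b} / {b}
  B7: {b,k} / {b}
  B8: {a} / {a}

Live sets:
  B0: in=∅ out={b,d,k}
  B1: in={d,k} out={b,k}
  B2: in={d,k} out=∅
  B3: in={k} out=∅
  B4: in={b} out={a,b,k}
  B5: in={a,b,k} out={a,b}
  B6: in={b} out={b}
  B7: in={b} out=∅
  B8: in={a} out=∅

live-out(B4) = ["a", "b", "k"]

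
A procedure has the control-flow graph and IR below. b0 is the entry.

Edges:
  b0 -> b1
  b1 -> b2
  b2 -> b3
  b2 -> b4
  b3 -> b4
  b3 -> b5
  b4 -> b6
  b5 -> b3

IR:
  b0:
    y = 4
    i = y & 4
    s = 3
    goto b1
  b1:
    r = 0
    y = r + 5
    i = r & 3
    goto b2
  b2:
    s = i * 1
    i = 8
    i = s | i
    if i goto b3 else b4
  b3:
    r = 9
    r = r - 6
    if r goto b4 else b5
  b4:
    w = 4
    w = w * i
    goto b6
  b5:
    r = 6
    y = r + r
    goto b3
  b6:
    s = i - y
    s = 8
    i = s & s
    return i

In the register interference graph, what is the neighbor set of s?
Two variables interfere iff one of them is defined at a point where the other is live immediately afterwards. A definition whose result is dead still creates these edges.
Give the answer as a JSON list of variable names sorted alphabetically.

Block summaries:
  b0: def={i,s,y} ue=∅
  b1: def={i,r,y} ue=∅
  b2: def={i,s} ue={i}
  b3: def={r} ue=∅
  b4: def={w} ue={i}
  b5: def={r,y} ue=∅
  b6: def={i,s} ue={i,y}

Live sets:
  b0 li=∅ lo=∅
  b1 li=∅ lo={i,y}
  b2 li={i,y} lo={i,y}
  b3 li={i,y} lo={i,y}
  b4 li={i,y} lo={i,y}
  b5 li={i} lo={i,y}
  b6 li={i,y} lo=∅

Interfere edges:
  i — {r,s,w,y}
  r — {i,y}
  s — {i,y}
  w — {i,y}
  y — {i,r,s,w}

N(s) = ["i", "y"]

Answer: ["i", "y"]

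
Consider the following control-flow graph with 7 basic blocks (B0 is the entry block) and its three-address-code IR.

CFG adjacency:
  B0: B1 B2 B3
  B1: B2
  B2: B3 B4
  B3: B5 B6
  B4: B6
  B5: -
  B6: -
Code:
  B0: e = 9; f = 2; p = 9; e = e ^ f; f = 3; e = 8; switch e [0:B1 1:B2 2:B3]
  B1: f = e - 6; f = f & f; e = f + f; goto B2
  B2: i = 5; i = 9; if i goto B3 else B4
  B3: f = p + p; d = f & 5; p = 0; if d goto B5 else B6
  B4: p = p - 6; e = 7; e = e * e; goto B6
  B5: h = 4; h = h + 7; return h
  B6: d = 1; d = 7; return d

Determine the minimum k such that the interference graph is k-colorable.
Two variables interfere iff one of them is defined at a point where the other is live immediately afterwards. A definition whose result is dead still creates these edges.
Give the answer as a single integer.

Answer: 3

Working:
def/use:
  B0: {e,f,p} / ∅
  B1: {e,f} / {e}
  B2: {i} / ∅
  B3: {d,f,p} / {p}
  B4: {e,p} / {p}
  B5: {h} / ∅
  B6: {d} / ∅

Backward fixpoint:
  B0 li=∅ lo={e,p}
  B1 li={e,p} lo={p}
  B2 li={p} lo={p}
  B3 li={p} lo=∅
  B4 li={p} lo=∅
  B5 li=∅ lo=∅
  B6 li=∅ lo=∅

Conflict graph:
  d — {p}
  e — {f,p}
  f — {e,p}
  h — ∅
  i — {p}
  p — {d,e,f,i}

Chromatic number:
  clique {e,f,p} ⇒ need ≥ 3
  3-colouring: c0={h,p}  c1={d,e,i}  c2={f}
  χ = 3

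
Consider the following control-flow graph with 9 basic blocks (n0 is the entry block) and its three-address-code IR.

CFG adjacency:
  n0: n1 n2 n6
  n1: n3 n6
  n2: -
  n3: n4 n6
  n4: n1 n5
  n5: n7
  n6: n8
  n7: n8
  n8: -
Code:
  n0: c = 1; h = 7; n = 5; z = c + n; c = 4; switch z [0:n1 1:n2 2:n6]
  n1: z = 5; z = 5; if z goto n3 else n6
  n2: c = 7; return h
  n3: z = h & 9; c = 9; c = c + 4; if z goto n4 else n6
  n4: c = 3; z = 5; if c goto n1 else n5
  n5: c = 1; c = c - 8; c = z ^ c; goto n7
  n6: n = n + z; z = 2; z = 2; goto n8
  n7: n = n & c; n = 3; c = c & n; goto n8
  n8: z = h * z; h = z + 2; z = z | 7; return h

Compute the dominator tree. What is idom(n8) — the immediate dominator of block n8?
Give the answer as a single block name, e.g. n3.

idom tree: n1←n0 n2←n0 n3←n1 n4←n3 n5←n4 n6←n0 n7←n5 n8←n0
Join-block Dom:
  n1: preds {n0,n4}: {n0} ∩ {n0,n1,n3,n4} = {n0}; idom=n0
  n6: preds {n0,n1,n3}: {n0} ∩ {n0,n1} ∩ {n0,n1,n3} = {n0}; idom=n0
  n8: preds {n6,n7}: {n0,n6} ∩ {n0,n1,n3,n4,n5,n7} = {n0}; idom=n0

idom(n8) = n0

Answer: n0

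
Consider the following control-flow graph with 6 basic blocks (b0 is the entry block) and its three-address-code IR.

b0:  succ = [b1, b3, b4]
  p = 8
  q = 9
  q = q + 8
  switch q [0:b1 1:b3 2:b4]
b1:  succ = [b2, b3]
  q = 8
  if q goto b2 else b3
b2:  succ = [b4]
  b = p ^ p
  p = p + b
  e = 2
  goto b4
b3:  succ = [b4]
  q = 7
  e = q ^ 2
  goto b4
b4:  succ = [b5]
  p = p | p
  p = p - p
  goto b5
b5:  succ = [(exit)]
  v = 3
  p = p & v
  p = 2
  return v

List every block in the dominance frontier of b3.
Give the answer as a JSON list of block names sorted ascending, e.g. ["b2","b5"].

Answer: ["b4"]

Working:
idom tree: b1←b0 b2←b1 b3←b0 b4←b0 b5←b4
Dom∩ at merges:
  b3: preds {b0,b1}: {b0} ∩ {b0,b1} = {b0}; idom=b0
  b4: preds {b0,b2,b3}: {b0} ∩ {b0,b1,b2} ∩ {b0,b3} = {b0}; idom=b0

DF walk-up:
  join b3 pred b0: · stop@b0
  join b3 pred b1: b1 stop@b0
  join b4 pred b0: · stop@b0
  join b4 pred b2: b2→b1 stop@b0
  join b4 pred b3: b3 stop@b0
  b0 → ∅
  b1 → {b3,b4}
  b2 → {b4}
  b3 → {b4}
  b4 → ∅
  b5 → ∅

DF(b3) = ["b4"]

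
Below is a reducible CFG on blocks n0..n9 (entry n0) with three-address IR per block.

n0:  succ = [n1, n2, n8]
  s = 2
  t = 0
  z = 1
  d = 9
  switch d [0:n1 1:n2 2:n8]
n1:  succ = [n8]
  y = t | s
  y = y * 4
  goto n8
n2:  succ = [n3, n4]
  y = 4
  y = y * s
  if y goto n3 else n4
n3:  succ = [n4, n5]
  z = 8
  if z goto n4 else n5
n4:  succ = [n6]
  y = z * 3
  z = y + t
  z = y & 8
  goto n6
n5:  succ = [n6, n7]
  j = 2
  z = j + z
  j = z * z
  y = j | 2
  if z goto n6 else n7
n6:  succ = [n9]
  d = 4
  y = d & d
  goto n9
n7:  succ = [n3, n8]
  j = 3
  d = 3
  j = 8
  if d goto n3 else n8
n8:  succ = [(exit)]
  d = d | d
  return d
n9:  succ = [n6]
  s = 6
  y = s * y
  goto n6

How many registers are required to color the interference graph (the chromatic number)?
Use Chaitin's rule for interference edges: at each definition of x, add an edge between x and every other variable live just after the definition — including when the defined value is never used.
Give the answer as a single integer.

def/use:
  n0: def={d,s,t,z} ue=∅
  n1: def={y} ue={s,t}
  n2: def={y} ue={s}
  n3: def={z} ue=∅
  n4: def={y,z} ue={t,z}
  n5: def={j,y,z} ue={z}
  n6: def={d,y} ue=∅
  n7: def={d,j} ue=∅
  n8: def={d} ue={d}
  n9: def={s,y} ue={y}

Backward fixpoint:
  n0: in=∅ out={d,s,t,z}
  n1: in={d,s,t} out={d}
  n2: in={s,t,z} out={t,z}
  n3: in={t} out={t,z}
  n4: in={t,z} out=∅
  n5: in={t,z} out={t}
  n6: in=∅ out={y}
  n7: in={t} out={d,t}
  n8: in={d} out=∅
  n9: in={y} out=∅

Interference:
  d↔{j,s,t,y,z}
  j↔{d,t,z}
  s↔{d,t,y,z}
  t↔{d,j,s,y,z}
  y↔{d,s,t,z}
  z↔{d,j,s,t,y}

Chromatic number:
  lower bound: {d,s,t,y,z} mutually conflict ⇒ χ ≥ 5
  5-colouring: r0={d}  r1={t}  r2={z}  r3={j,s}  r4={y}
  χ = 5

Answer: 5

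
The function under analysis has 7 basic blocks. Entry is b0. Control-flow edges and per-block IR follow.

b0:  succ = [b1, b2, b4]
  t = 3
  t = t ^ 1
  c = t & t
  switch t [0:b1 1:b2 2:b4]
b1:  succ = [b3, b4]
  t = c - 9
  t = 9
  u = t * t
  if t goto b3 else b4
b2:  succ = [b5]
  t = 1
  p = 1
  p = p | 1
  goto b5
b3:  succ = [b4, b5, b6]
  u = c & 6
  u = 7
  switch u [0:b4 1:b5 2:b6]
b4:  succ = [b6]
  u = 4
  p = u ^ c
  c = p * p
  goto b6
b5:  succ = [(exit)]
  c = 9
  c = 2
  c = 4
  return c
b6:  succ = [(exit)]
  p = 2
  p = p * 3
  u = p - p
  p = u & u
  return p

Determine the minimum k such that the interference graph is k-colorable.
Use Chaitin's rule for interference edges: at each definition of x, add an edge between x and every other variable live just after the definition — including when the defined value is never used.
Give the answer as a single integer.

Per-block:
  b0: {c,t} / ∅
  b1: {t,u} / {c}
  b2: {p,t} / ∅
  b3: {u} / {c}
  b4: {c,p,u} / {c}
  b5: {c} / ∅
  b6: {p,u} / ∅

Liveness:
  b0 li=∅ lo={c}
  b1 li={c} lo={c}
  b2 li=∅ lo=∅
  b3 li={c} lo={c}
  b4 li={c} lo=∅
  b5 li=∅ lo=∅
  b6 li=∅ lo=∅

Interfere edges:
  c↔{t,u}
  p↔∅
  t↔{c,u}
  u↔{c,t}

Registers:
  lower bound: {c,t,u} mutually conflict ⇒ χ ≥ 3
  3-colouring: r0={c,p}  r1={t}  r2={u}
  χ = 3

Answer: 3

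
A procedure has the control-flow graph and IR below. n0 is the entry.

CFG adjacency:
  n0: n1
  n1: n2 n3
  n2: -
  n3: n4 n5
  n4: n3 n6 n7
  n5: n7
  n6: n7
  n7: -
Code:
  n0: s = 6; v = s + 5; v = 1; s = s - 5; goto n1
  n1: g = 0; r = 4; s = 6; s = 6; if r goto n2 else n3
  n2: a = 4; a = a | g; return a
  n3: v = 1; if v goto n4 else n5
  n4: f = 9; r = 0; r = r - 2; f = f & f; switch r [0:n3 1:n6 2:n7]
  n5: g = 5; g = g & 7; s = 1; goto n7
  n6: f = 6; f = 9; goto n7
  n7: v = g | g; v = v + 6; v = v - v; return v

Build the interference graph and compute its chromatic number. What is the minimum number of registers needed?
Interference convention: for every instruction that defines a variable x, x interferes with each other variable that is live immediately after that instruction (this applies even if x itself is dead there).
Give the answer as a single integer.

Answer: 3

Working:
Block summaries:
  n0 def {s,v} use ∅
  n1 def {g,r,s} use ∅
  n2 def {a} use {g}
  n3 def {v} use ∅
  n4 def {f,r} use ∅
  n5 def {g,s} use ∅
  n6 def {f} use ∅
  n7 def {v} use {g}

Live sets:
  live n0: ∅→∅
  live n1: ∅→{g}
  live n2: {g}→∅
  live n3: {g}→{g}
  live n4: {g}→{g}
  live n5: ∅→{g}
  live n6: {g}→{g}
  live n7: {g}→∅

Interfere edges:
  a — {g}
  f — {g,r}
  g — {a,f,r,s,v}
  r — {f,g,s}
  s — {g,r,v}
  v — {g,s}

Chromatic number:
  clique {f,g,r} ⇒ need ≥ 3
  assign a→c1 f→c2 g→c0 r→c1 s→c2 v→c1 — no edge inside a register ⇒ χ ≤ 3
  χ = 3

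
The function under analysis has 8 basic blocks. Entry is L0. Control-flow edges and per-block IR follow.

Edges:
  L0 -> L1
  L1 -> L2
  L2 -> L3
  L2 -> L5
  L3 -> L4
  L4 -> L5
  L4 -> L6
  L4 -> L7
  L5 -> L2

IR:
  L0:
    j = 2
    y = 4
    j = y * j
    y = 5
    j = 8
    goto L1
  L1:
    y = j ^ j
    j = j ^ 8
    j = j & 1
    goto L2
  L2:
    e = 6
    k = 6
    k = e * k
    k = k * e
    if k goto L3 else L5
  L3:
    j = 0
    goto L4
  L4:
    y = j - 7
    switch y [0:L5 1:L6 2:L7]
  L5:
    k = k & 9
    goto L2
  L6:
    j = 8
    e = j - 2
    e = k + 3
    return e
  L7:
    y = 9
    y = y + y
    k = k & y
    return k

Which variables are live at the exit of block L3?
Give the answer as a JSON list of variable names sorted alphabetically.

Block summaries:
  L0 def {j,y} use ∅
  L1 def {j,y} use {j}
  L2 def {e,k} use ∅
  L3 def {j} use ∅
  L4 def {y} use {j}
  L5 def {k} use {k}
  L6 def {e,j} use {k}
  L7 def {k,y} use {k}

Backward fixpoint:
  L0 li=∅ lo={j}
  L1 li={j} lo=∅
  L2 li=∅ lo={k}
  L3 li={k} lo={j,k}
  L4 li={j,k} lo={k}
  L5 li={k} lo=∅
  L6 li={k} lo=∅
  L7 li={k} lo=∅

live-out(L3) = ["j", "k"]

Answer: ["j", "k"]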